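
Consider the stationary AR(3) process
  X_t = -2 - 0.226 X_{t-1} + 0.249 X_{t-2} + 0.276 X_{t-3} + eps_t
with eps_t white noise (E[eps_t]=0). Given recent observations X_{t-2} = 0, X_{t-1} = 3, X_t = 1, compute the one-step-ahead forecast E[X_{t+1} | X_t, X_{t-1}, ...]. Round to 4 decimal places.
E[X_{t+1} \mid \mathcal F_t] = -1.4790

For an AR(p) model X_t = c + sum_i phi_i X_{t-i} + eps_t, the
one-step-ahead conditional mean is
  E[X_{t+1} | X_t, ...] = c + sum_i phi_i X_{t+1-i}.
Substitute known values:
  E[X_{t+1} | ...] = -2 + (-0.226) * (1) + (0.249) * (3) + (0.276) * (0)
                   = -1.4790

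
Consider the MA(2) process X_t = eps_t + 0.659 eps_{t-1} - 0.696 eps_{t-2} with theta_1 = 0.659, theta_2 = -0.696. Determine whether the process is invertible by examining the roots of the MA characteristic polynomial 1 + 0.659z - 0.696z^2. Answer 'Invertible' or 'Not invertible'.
\text{Not invertible}

The MA(q) characteristic polynomial is P(z) = 1 + 0.659z - 0.696z^2.
Invertibility requires all roots to lie outside the unit circle, i.e. |z| > 1 for every root.
Set 1 + (0.659) z + (-0.696) z^2 = 0, i.e. a z^2 + b z + c = 0 with a = -0.696, b = 0.659, c = 1.
Discriminant D = b^2 - 4ac = (0.659)^2 - 4*(-0.696)*1 = 0.434281 - (-2.784) = 3.218281.
D >= 0, so the roots are real: z = (-b +/- sqrt(D)) / (2a) = (-0.659 +/- 1.793957) / (-1.392).
  z_1 = (-0.659 + 1.793957) / (-1.392) = -0.8153,   |z_1| = 0.8153.
  z_2 = (-0.659 - 1.793957) / (-1.392) = 1.7622,   |z_2| = 1.7622.
Moduli of all roots: 0.8153, 1.7622.
All moduli strictly greater than 1? No.
Verdict: Not invertible.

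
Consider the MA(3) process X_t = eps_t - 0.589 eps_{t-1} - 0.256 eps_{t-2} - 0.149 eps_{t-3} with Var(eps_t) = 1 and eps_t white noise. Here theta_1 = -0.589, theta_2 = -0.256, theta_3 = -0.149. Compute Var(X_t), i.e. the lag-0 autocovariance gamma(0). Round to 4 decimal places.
\gamma(0) = 1.4347

For an MA(q) process X_t = eps_t + sum_i theta_i eps_{t-i} with
Var(eps_t) = sigma^2, the variance is
  gamma(0) = sigma^2 * (1 + sum_i theta_i^2).
  sum_i theta_i^2 = (-0.589)^2 + (-0.256)^2 + (-0.149)^2 = 0.346921 + 0.065536 + 0.022201 = 0.434658.
  gamma(0) = 1 * (1 + 0.434658) = 1 * 1.434658 = 1.434658, which rounds to 1.4347.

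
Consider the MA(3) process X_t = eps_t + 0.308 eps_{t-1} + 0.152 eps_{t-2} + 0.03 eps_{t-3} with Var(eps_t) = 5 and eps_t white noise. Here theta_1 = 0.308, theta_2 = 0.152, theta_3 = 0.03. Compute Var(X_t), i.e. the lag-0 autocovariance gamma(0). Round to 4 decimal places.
\gamma(0) = 5.5943

For an MA(q) process X_t = eps_t + sum_i theta_i eps_{t-i} with
Var(eps_t) = sigma^2, the variance is
  gamma(0) = sigma^2 * (1 + sum_i theta_i^2).
  sum_i theta_i^2 = (0.308)^2 + (0.152)^2 + (0.03)^2 = 0.094864 + 0.023104 + 0.0009 = 0.118868.
  gamma(0) = 5 * (1 + 0.118868) = 5 * 1.118868 = 5.59434, which rounds to 5.5943.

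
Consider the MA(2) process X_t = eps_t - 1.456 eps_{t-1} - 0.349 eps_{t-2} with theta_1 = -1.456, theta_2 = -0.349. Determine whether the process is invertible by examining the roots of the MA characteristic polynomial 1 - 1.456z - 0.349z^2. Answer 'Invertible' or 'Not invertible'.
\text{Not invertible}

The MA(q) characteristic polynomial is P(z) = 1 - 1.456z - 0.349z^2.
Invertibility requires all roots to lie outside the unit circle, i.e. |z| > 1 for every root.
Set 1 + (-1.456) z + (-0.349) z^2 = 0, i.e. a z^2 + b z + c = 0 with a = -0.349, b = -1.456, c = 1.
Discriminant D = b^2 - 4ac = (-1.456)^2 - 4*(-0.349)*1 = 2.119936 - (-1.396) = 3.515936.
D >= 0, so the roots are real: z = (-b +/- sqrt(D)) / (2a) = (1.456 +/- 1.875083) / (-0.698).
  z_1 = (1.456 + 1.875083) / (-0.698) = -4.7723,   |z_1| = 4.7723.
  z_2 = (1.456 - 1.875083) / (-0.698) = 0.6004,   |z_2| = 0.6004.
Moduli of all roots: 4.7723, 0.6004.
All moduli strictly greater than 1? No.
Verdict: Not invertible.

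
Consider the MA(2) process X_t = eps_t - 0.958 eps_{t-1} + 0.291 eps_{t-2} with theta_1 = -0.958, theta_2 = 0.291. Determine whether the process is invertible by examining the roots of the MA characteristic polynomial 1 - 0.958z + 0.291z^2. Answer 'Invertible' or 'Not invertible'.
\text{Invertible}

The MA(q) characteristic polynomial is P(z) = 1 - 0.958z + 0.291z^2.
Invertibility requires all roots to lie outside the unit circle, i.e. |z| > 1 for every root.
Set 1 + (-0.958) z + (0.291) z^2 = 0, i.e. a z^2 + b z + c = 0 with a = 0.291, b = -0.958, c = 1.
Discriminant D = b^2 - 4ac = (-0.958)^2 - 4*(0.291)*1 = 0.917764 - (1.164) = -0.246236.
D < 0, so the roots are the complex-conjugate pair z = (-b +/- i sqrt(-D)) / (2a) = 1.646 +/- 0.8526i.
For a conjugate pair |z|^2 = z * conj(z) = (product of roots) = c/a = 1/(0.291) = 3.436426, so |z| = sqrt(3.436426) = 1.8538 for both roots.
Moduli of all roots: 1.8538, 1.8538.
All moduli strictly greater than 1? Yes.
Verdict: Invertible.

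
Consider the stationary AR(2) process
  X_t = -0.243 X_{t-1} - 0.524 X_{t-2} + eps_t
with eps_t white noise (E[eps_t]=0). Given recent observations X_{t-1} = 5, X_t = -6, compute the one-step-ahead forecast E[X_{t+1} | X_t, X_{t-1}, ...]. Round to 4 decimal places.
E[X_{t+1} \mid \mathcal F_t] = -1.1620

For an AR(p) model X_t = c + sum_i phi_i X_{t-i} + eps_t, the
one-step-ahead conditional mean is
  E[X_{t+1} | X_t, ...] = c + sum_i phi_i X_{t+1-i}.
Substitute known values:
  E[X_{t+1} | ...] = (-0.243) * (-6) + (-0.524) * (5)
                   = -1.1620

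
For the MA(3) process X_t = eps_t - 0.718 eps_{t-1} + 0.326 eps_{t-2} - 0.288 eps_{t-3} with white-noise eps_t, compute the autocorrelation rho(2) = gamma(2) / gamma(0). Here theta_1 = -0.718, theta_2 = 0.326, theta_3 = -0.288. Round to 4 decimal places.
\rho(2) = 0.3125

For an MA(q) process with theta_0 = 1, the autocovariance is
  gamma(k) = sigma^2 * sum_{i=0..q-k} theta_i * theta_{i+k},
and rho(k) = gamma(k) / gamma(0). Sigma^2 cancels.
  numerator   = (1)*(0.326) + (-0.718)*(-0.288) = 0.532784.
  denominator = (1)^2 + (-0.718)^2 + (0.326)^2 + (-0.288)^2 = 1.704744.
  rho(2) = 0.532784 / 1.704744 = 0.3125.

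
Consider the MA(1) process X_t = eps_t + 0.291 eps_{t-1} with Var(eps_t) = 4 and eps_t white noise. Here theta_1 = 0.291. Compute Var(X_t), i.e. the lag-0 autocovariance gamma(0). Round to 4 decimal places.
\gamma(0) = 4.3387

For an MA(q) process X_t = eps_t + sum_i theta_i eps_{t-i} with
Var(eps_t) = sigma^2, the variance is
  gamma(0) = sigma^2 * (1 + sum_i theta_i^2).
  sum_i theta_i^2 = (0.291)^2 = 0.084681.
  gamma(0) = 4 * (1 + 0.084681) = 4 * 1.084681 = 4.338724, which rounds to 4.3387.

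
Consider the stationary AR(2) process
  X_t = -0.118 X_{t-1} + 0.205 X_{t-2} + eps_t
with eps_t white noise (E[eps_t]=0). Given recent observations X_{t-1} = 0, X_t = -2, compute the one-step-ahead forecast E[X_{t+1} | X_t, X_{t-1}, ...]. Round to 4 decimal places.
E[X_{t+1} \mid \mathcal F_t] = 0.2360

For an AR(p) model X_t = c + sum_i phi_i X_{t-i} + eps_t, the
one-step-ahead conditional mean is
  E[X_{t+1} | X_t, ...] = c + sum_i phi_i X_{t+1-i}.
Substitute known values:
  E[X_{t+1} | ...] = (-0.118) * (-2) + (0.205) * (0)
                   = 0.2360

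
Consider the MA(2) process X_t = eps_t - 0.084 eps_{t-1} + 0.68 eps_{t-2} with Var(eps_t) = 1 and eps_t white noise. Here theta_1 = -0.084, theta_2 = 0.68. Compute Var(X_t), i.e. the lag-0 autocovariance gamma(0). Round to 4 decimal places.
\gamma(0) = 1.4695

For an MA(q) process X_t = eps_t + sum_i theta_i eps_{t-i} with
Var(eps_t) = sigma^2, the variance is
  gamma(0) = sigma^2 * (1 + sum_i theta_i^2).
  sum_i theta_i^2 = (-0.084)^2 + (0.68)^2 = 0.007056 + 0.4624 = 0.469456.
  gamma(0) = 1 * (1 + 0.469456) = 1 * 1.469456 = 1.469456, which rounds to 1.4695.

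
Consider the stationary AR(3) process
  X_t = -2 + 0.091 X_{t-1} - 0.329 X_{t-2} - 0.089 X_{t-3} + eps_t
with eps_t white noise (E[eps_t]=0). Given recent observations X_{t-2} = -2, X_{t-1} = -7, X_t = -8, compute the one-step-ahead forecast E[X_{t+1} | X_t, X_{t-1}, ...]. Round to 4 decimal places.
E[X_{t+1} \mid \mathcal F_t] = -0.2470

For an AR(p) model X_t = c + sum_i phi_i X_{t-i} + eps_t, the
one-step-ahead conditional mean is
  E[X_{t+1} | X_t, ...] = c + sum_i phi_i X_{t+1-i}.
Substitute known values:
  E[X_{t+1} | ...] = -2 + (0.091) * (-8) + (-0.329) * (-7) + (-0.089) * (-2)
                   = -0.2470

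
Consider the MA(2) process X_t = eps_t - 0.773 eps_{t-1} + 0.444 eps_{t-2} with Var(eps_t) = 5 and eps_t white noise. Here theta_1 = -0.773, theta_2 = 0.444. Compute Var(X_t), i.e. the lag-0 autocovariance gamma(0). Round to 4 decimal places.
\gamma(0) = 8.9733

For an MA(q) process X_t = eps_t + sum_i theta_i eps_{t-i} with
Var(eps_t) = sigma^2, the variance is
  gamma(0) = sigma^2 * (1 + sum_i theta_i^2).
  sum_i theta_i^2 = (-0.773)^2 + (0.444)^2 = 0.597529 + 0.197136 = 0.794665.
  gamma(0) = 5 * (1 + 0.794665) = 5 * 1.794665 = 8.973325, which rounds to 8.9733.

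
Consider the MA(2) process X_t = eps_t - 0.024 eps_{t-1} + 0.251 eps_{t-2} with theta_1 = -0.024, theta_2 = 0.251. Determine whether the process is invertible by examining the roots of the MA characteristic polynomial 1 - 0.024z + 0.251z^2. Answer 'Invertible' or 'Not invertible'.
\text{Invertible}

The MA(q) characteristic polynomial is P(z) = 1 - 0.024z + 0.251z^2.
Invertibility requires all roots to lie outside the unit circle, i.e. |z| > 1 for every root.
Set 1 + (-0.024) z + (0.251) z^2 = 0, i.e. a z^2 + b z + c = 0 with a = 0.251, b = -0.024, c = 1.
Discriminant D = b^2 - 4ac = (-0.024)^2 - 4*(0.251)*1 = 0.000576 - (1.004) = -1.003424.
D < 0, so the roots are the complex-conjugate pair z = (-b +/- i sqrt(-D)) / (2a) = 0.0478 +/- 1.9954i.
For a conjugate pair |z|^2 = z * conj(z) = (product of roots) = c/a = 1/(0.251) = 3.984064, so |z| = sqrt(3.984064) = 1.996 for both roots.
Moduli of all roots: 1.9960, 1.9960.
All moduli strictly greater than 1? Yes.
Verdict: Invertible.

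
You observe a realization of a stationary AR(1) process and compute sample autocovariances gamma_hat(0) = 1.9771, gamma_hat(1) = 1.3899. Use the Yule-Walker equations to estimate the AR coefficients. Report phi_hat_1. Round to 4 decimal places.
\hat\phi_{1} = 0.7030

The Yule-Walker equations for an AR(p) process read, in matrix form,
  Gamma_p phi = r_p,   with   (Gamma_p)_{ij} = gamma(|i - j|),
                       (r_p)_i = gamma(i),   i,j = 1..p.
Substitute the sample gammas (Toeplitz matrix and right-hand side of size 1):
  Gamma_p = [[1.9771]]
  r_p     = [1.3899]
With p = 1 this is the single equation gamma(0) phi_1 = gamma(1):
  phi_hat_1 = gamma(1) / gamma(0) = 1.3899 / 1.9771 = 0.7030.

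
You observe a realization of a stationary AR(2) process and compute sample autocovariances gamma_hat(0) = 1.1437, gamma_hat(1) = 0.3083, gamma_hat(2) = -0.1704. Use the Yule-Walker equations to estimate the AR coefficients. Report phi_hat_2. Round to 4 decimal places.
\hat\phi_{2} = -0.2390

The Yule-Walker equations for an AR(p) process read, in matrix form,
  Gamma_p phi = r_p,   with   (Gamma_p)_{ij} = gamma(|i - j|),
                       (r_p)_i = gamma(i),   i,j = 1..p.
Substitute the sample gammas (Toeplitz matrix and right-hand side of size 2):
  Gamma_p = [[1.1437, 0.3083], [0.3083, 1.1437]]
  r_p     = [0.3083, -0.1704]
Written out:
  1.1437 phi_1 + 0.3083 phi_2 = 0.3083
  0.3083 phi_1 + 1.1437 phi_2 = -0.1704
Solve by Cramer's rule:
  det = gamma(0)^2 - gamma(1)^2 = (1.1437)^2 - (0.3083)^2 = 1.30804969 - 0.09504889 = 1.2130008
  phi_hat_1 = [gamma(1) gamma(0) - gamma(1) gamma(2)] / det = [(0.3083)(1.1437) - (0.3083)(-0.1704)] / 1.2130008 = 0.40513703 / 1.2130008 = 0.334
  phi_hat_2 = [gamma(0) gamma(2) - gamma(1)^2] / det = [(1.1437)(-0.1704) - (0.3083)^2] / 1.2130008 = -0.28993537 / 1.2130008 = -0.239
So phi_hat = [0.3340, -0.2390].
Therefore phi_hat_2 = -0.2390.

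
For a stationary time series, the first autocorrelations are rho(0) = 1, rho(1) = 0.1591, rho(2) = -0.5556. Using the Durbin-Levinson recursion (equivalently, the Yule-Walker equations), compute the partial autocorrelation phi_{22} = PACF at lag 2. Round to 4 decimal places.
\phi_{22} = -0.5960

The PACF at lag k is phi_{kk}, the last component of the solution
to the Yule-Walker system G_k phi = r_k where
  (G_k)_{ij} = rho(|i - j|), (r_k)_i = rho(i), i,j = 1..k.
Equivalently, Durbin-Levinson gives phi_{kk} iteratively:
  phi_{11} = rho(1)
  phi_{kk} = [rho(k) - sum_{j=1..k-1} phi_{k-1,j} rho(k-j)]
            / [1 - sum_{j=1..k-1} phi_{k-1,j} rho(j)],
  phi_{k,j} = phi_{k-1,j} - phi_{kk} phi_{k-1,k-j},  j = 1..k-1.
Step k = 1:
  phi_11 = rho(1) = 0.1591.
Step k = 2:
  phi_22 = [rho(2) - phi_11 rho(1)] / [1 - phi_11 rho(1)] = [-0.5556 - (0.1591)(0.1591)] / [1 - (0.1591)(0.1591)]
         = -0.58091281 / 0.97468719 = -0.596.
Therefore phi_{22} = -0.5960.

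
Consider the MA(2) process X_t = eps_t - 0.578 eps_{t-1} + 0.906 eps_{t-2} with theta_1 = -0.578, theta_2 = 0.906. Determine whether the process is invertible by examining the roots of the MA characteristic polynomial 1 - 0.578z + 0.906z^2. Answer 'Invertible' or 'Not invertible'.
\text{Invertible}

The MA(q) characteristic polynomial is P(z) = 1 - 0.578z + 0.906z^2.
Invertibility requires all roots to lie outside the unit circle, i.e. |z| > 1 for every root.
Set 1 + (-0.578) z + (0.906) z^2 = 0, i.e. a z^2 + b z + c = 0 with a = 0.906, b = -0.578, c = 1.
Discriminant D = b^2 - 4ac = (-0.578)^2 - 4*(0.906)*1 = 0.334084 - (3.624) = -3.289916.
D < 0, so the roots are the complex-conjugate pair z = (-b +/- i sqrt(-D)) / (2a) = 0.319 +/- 1.001i.
For a conjugate pair |z|^2 = z * conj(z) = (product of roots) = c/a = 1/(0.906) = 1.103753, so |z| = sqrt(1.103753) = 1.0506 for both roots.
Moduli of all roots: 1.0506, 1.0506.
All moduli strictly greater than 1? Yes.
Verdict: Invertible.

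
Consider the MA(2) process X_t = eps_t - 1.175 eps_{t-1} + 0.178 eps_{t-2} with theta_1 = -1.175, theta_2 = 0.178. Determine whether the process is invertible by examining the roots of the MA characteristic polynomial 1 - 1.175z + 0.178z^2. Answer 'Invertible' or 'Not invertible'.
\text{Invertible}

The MA(q) characteristic polynomial is P(z) = 1 - 1.175z + 0.178z^2.
Invertibility requires all roots to lie outside the unit circle, i.e. |z| > 1 for every root.
Set 1 + (-1.175) z + (0.178) z^2 = 0, i.e. a z^2 + b z + c = 0 with a = 0.178, b = -1.175, c = 1.
Discriminant D = b^2 - 4ac = (-1.175)^2 - 4*(0.178)*1 = 1.380625 - (0.712) = 0.668625.
D >= 0, so the roots are real: z = (-b +/- sqrt(D)) / (2a) = (1.175 +/- 0.817695) / (0.356).
  z_1 = (1.175 + 0.817695) / (0.356) = 5.5975,   |z_1| = 5.5975.
  z_2 = (1.175 - 0.817695) / (0.356) = 1.0037,   |z_2| = 1.0037.
Moduli of all roots: 5.5975, 1.0037.
All moduli strictly greater than 1? Yes.
Verdict: Invertible.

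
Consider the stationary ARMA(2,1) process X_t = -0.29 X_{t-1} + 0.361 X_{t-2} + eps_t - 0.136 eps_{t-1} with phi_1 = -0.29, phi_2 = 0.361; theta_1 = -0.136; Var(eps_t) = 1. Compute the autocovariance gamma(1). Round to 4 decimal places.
\gamma(1) = -0.9633

Multiply the model equation by X_{t-k} and take expectations. With theta_0 = psi_0 = 1 and psi_j the MA(infinity) weights, this gives
  gamma(k) - sum_i phi_i gamma(k-i) = c_k,
  c_k = sigma^2 * sum_{j=k..q} theta_j psi_{j-k}   (c_k = 0 for k > q),
using gamma(-m) = gamma(m).
psi-weights needed (psi_j = theta_j + sum_i phi_i psi_{j-i}):
  psi_1 = theta_1 + phi_1 = -0.136 + (-0.29) = -0.426
Right-hand sides:
  c_0 = sigma^2 (1 + theta_1 psi_1) = 1 * (1 + (-0.136)(-0.426)) = 1 * 1.057936 = 1.057936
  c_1 = sigma^2 theta_1 = 1 * (-0.136) = -0.136
  c_2 = 0
Equations for k = 0, 1, 2 (AR order 2, c_2 = 0):
  (E0) gamma(0) = phi_1 gamma(1) + phi_2 gamma(2) + c_0
  (E1) gamma(1) = phi_1 gamma(0) + phi_2 gamma(1) + c_1
  (E2) gamma(2) = phi_1 gamma(1) + phi_2 gamma(0)
From (E1): gamma(1) = A gamma(0) + B with
  A = phi_1 / (1 - phi_2) = -0.29 / 0.639 = -0.453834,   B = c_1 / (1 - phi_2) = -0.136 / 0.639 = -0.212833.
Insert (E2) into (E0): gamma(0) (1 - phi_2^2) = phi_1 (1 + phi_2) gamma(1) + c_0.
  phi_1 (1 + phi_2) = (-0.29)(1.361) = -0.39469,   1 - phi_2^2 = 0.869679.
Replace gamma(1) by A gamma(0) + B and collect gamma(0):
  gamma(0) [0.869679 - (-0.39469)(-0.453834)] = (-0.39469)(-0.212833) + 1.057936
  gamma(0) * 0.690555 = 1.141939
  gamma(0) = 1.141939 / 0.690555 = 1.653653.
  gamma(1) = A gamma(0) + B = (-0.453834)(1.653653) + (-0.212833) = -0.963317.
Therefore gamma(1) = -0.9633 (to 4 decimal places).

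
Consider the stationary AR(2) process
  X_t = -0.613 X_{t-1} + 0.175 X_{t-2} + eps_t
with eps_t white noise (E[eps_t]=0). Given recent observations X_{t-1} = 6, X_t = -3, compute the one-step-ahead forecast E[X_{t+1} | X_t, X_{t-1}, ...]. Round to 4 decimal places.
E[X_{t+1} \mid \mathcal F_t] = 2.8890

For an AR(p) model X_t = c + sum_i phi_i X_{t-i} + eps_t, the
one-step-ahead conditional mean is
  E[X_{t+1} | X_t, ...] = c + sum_i phi_i X_{t+1-i}.
Substitute known values:
  E[X_{t+1} | ...] = (-0.613) * (-3) + (0.175) * (6)
                   = 2.8890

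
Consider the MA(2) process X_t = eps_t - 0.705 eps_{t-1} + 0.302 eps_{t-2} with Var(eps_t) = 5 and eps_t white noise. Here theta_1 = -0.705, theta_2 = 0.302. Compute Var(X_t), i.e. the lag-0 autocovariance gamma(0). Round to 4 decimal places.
\gamma(0) = 7.9411

For an MA(q) process X_t = eps_t + sum_i theta_i eps_{t-i} with
Var(eps_t) = sigma^2, the variance is
  gamma(0) = sigma^2 * (1 + sum_i theta_i^2).
  sum_i theta_i^2 = (-0.705)^2 + (0.302)^2 = 0.497025 + 0.091204 = 0.588229.
  gamma(0) = 5 * (1 + 0.588229) = 5 * 1.588229 = 7.941145, which rounds to 7.9411.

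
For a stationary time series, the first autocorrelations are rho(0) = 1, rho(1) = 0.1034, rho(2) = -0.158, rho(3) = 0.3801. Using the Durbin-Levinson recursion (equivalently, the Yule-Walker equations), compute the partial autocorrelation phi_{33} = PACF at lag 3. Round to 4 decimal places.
\phi_{33} = 0.4340

The PACF at lag k is phi_{kk}, the last component of the solution
to the Yule-Walker system G_k phi = r_k where
  (G_k)_{ij} = rho(|i - j|), (r_k)_i = rho(i), i,j = 1..k.
Equivalently, Durbin-Levinson gives phi_{kk} iteratively:
  phi_{11} = rho(1)
  phi_{kk} = [rho(k) - sum_{j=1..k-1} phi_{k-1,j} rho(k-j)]
            / [1 - sum_{j=1..k-1} phi_{k-1,j} rho(j)],
  phi_{k,j} = phi_{k-1,j} - phi_{kk} phi_{k-1,k-j},  j = 1..k-1.
Step k = 1:
  phi_11 = rho(1) = 0.1034.
Step k = 2:
  phi_22 = [rho(2) - phi_11 rho(1)] / [1 - phi_11 rho(1)] = [-0.158 - (0.1034)(0.1034)] / [1 - (0.1034)(0.1034)]
         = -0.16869156 / 0.98930844 = -0.170515.
  Update: phi_21 = phi_11 - phi_22 phi_11 = 0.1034 - (-0.170515)(0.1034) = 0.121031.
Step k = 3:
  phi_33 = [rho(3) - phi_21 rho(2) - phi_22 rho(1)] / [1 - phi_21 rho(1) - phi_22 rho(2)]
    numerator   = 0.3801 - (0.121031)(-0.158) - (-0.170515)(0.1034) = 0.41685414
    denominator = 1 - (0.121031)(0.1034) - (-0.170515)(-0.158) = 0.96054406
  phi_33 = 0.41685414 / 0.96054406 = 0.434.
Therefore phi_{33} = 0.4340.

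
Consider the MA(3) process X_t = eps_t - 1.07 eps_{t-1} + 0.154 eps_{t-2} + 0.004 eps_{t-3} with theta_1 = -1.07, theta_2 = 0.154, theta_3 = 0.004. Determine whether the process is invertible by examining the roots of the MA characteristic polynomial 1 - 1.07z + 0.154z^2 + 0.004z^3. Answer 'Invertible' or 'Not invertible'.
\text{Invertible}

The MA(q) characteristic polynomial is P(z) = 1 - 1.07z + 0.154z^2 + 0.004z^3.
Invertibility requires all roots to lie outside the unit circle, i.e. |z| > 1 for every root.
Degree 3: look for a simple real root z0 first, then factor out (1 - z/z0) and solve the remaining quadratic.
Testing z0 = 5: P(5) = 1 + (-1.07)(5) + (0.154)(5)^2 + (0.004)(5)^3
  = 1 + (-5.35) + (3.85) + (0.5) = 0.  So z_0 = 5 is a root, |z_0| = 5.
Divide out the factor (1 - 0.2 z) = (1 - z/z0) (since 1/z0 = 0.2):
  P(z) = (1 - 0.2 z)(1 + (-0.87) z + (-0.02) z^2)
  [check: z-coef -0.87 - (0.2) = -1.07; z^2-coef -0.02 - (0.2)(-0.87) = 0.154; z^3-coef -(0.2)(-0.02) = 0.004.]
Remaining roots from the quadratic factor 1 + (-0.87) z + (-0.02) z^2:
  Set 1 + (-0.87) z + (-0.02) z^2 = 0, i.e. a z^2 + b z + c = 0 with a = -0.02, b = -0.87, c = 1.
  Discriminant D = b^2 - 4ac = (-0.87)^2 - 4*(-0.02)*1 = 0.7569 - (-0.08) = 0.8369.
  D >= 0, so the roots are real: z = (-b +/- sqrt(D)) / (2a) = (0.87 +/- 0.914822) / (-0.04).
    z_1 = (0.87 + 0.914822) / (-0.04) = -44.6206,   |z_1| = 44.6206.
    z_2 = (0.87 - 0.914822) / (-0.04) = 1.1206,   |z_2| = 1.1206.
Moduli of all roots: 5.0000, 44.6206, 1.1206.
All moduli strictly greater than 1? Yes.
Verdict: Invertible.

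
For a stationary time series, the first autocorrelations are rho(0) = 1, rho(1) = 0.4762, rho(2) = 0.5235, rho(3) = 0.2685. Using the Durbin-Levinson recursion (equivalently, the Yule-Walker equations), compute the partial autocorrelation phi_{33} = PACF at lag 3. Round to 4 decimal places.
\phi_{33} = -0.1029

The PACF at lag k is phi_{kk}, the last component of the solution
to the Yule-Walker system G_k phi = r_k where
  (G_k)_{ij} = rho(|i - j|), (r_k)_i = rho(i), i,j = 1..k.
Equivalently, Durbin-Levinson gives phi_{kk} iteratively:
  phi_{11} = rho(1)
  phi_{kk} = [rho(k) - sum_{j=1..k-1} phi_{k-1,j} rho(k-j)]
            / [1 - sum_{j=1..k-1} phi_{k-1,j} rho(j)],
  phi_{k,j} = phi_{k-1,j} - phi_{kk} phi_{k-1,k-j},  j = 1..k-1.
Step k = 1:
  phi_11 = rho(1) = 0.4762.
Step k = 2:
  phi_22 = [rho(2) - phi_11 rho(1)] / [1 - phi_11 rho(1)] = [0.5235 - (0.4762)(0.4762)] / [1 - (0.4762)(0.4762)]
         = 0.29673356 / 0.77323356 = 0.383757.
  Update: phi_21 = phi_11 - phi_22 phi_11 = 0.4762 - (0.383757)(0.4762) = 0.293455.
Step k = 3:
  phi_33 = [rho(3) - phi_21 rho(2) - phi_22 rho(1)] / [1 - phi_21 rho(1) - phi_22 rho(2)]
    numerator   = 0.2685 - (0.293455)(0.5235) - (0.383757)(0.4762) = -0.06786866
    denominator = 1 - (0.293455)(0.4762) - (0.383757)(0.5235) = 0.65936007
  phi_33 = -0.06786866 / 0.65936007 = -0.1029.
Therefore phi_{33} = -0.1029.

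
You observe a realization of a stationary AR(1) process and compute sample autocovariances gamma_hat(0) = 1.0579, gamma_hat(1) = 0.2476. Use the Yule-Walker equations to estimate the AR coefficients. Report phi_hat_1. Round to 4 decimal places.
\hat\phi_{1} = 0.2340

The Yule-Walker equations for an AR(p) process read, in matrix form,
  Gamma_p phi = r_p,   with   (Gamma_p)_{ij} = gamma(|i - j|),
                       (r_p)_i = gamma(i),   i,j = 1..p.
Substitute the sample gammas (Toeplitz matrix and right-hand side of size 1):
  Gamma_p = [[1.0579]]
  r_p     = [0.2476]
With p = 1 this is the single equation gamma(0) phi_1 = gamma(1):
  phi_hat_1 = gamma(1) / gamma(0) = 0.2476 / 1.0579 = 0.2340.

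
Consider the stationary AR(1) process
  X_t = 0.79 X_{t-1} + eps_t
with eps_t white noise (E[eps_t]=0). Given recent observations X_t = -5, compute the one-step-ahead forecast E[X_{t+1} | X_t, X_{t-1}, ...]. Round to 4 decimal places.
E[X_{t+1} \mid \mathcal F_t] = -3.9500

For an AR(p) model X_t = c + sum_i phi_i X_{t-i} + eps_t, the
one-step-ahead conditional mean is
  E[X_{t+1} | X_t, ...] = c + sum_i phi_i X_{t+1-i}.
Substitute known values:
  E[X_{t+1} | ...] = (0.79) * (-5)
                   = -3.9500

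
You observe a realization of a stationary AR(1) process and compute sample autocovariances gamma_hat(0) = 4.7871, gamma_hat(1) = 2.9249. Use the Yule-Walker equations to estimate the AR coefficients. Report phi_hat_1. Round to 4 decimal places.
\hat\phi_{1} = 0.6110

The Yule-Walker equations for an AR(p) process read, in matrix form,
  Gamma_p phi = r_p,   with   (Gamma_p)_{ij} = gamma(|i - j|),
                       (r_p)_i = gamma(i),   i,j = 1..p.
Substitute the sample gammas (Toeplitz matrix and right-hand side of size 1):
  Gamma_p = [[4.7871]]
  r_p     = [2.9249]
With p = 1 this is the single equation gamma(0) phi_1 = gamma(1):
  phi_hat_1 = gamma(1) / gamma(0) = 2.9249 / 4.7871 = 0.6110.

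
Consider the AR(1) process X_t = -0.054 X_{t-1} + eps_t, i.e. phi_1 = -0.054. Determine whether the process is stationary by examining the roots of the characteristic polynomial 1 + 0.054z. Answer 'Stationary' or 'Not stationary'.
\text{Stationary}

The AR(p) characteristic polynomial is P(z) = 1 + 0.054z.
Stationarity requires all roots to lie outside the unit circle, i.e. |z| > 1 for every root.
This is linear in z: 1 + (0.054) z = 0  =>  z = -1/(0.054) = -18.518519,  |z| = 18.518519.
Moduli of all roots: 18.5185.
All moduli strictly greater than 1? Yes.
Verdict: Stationary.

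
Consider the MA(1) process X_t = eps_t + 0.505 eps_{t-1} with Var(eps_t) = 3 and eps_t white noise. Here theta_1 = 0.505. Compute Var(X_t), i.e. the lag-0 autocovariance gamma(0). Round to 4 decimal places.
\gamma(0) = 3.7651

For an MA(q) process X_t = eps_t + sum_i theta_i eps_{t-i} with
Var(eps_t) = sigma^2, the variance is
  gamma(0) = sigma^2 * (1 + sum_i theta_i^2).
  sum_i theta_i^2 = (0.505)^2 = 0.255025.
  gamma(0) = 3 * (1 + 0.255025) = 3 * 1.255025 = 3.765075, which rounds to 3.7651.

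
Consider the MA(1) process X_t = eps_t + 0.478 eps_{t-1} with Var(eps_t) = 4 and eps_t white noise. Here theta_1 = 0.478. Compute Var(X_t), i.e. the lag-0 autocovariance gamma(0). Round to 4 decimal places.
\gamma(0) = 4.9139

For an MA(q) process X_t = eps_t + sum_i theta_i eps_{t-i} with
Var(eps_t) = sigma^2, the variance is
  gamma(0) = sigma^2 * (1 + sum_i theta_i^2).
  sum_i theta_i^2 = (0.478)^2 = 0.228484.
  gamma(0) = 4 * (1 + 0.228484) = 4 * 1.228484 = 4.913936, which rounds to 4.9139.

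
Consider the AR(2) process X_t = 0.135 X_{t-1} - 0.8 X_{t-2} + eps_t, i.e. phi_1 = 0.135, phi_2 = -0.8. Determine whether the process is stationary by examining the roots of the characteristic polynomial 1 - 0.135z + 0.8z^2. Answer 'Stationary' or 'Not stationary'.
\text{Stationary}

The AR(p) characteristic polynomial is P(z) = 1 - 0.135z + 0.8z^2.
Stationarity requires all roots to lie outside the unit circle, i.e. |z| > 1 for every root.
Set 1 + (-0.135) z + (0.8) z^2 = 0, i.e. a z^2 + b z + c = 0 with a = 0.8, b = -0.135, c = 1.
Discriminant D = b^2 - 4ac = (-0.135)^2 - 4*(0.8)*1 = 0.018225 - (3.2) = -3.181775.
D < 0, so the roots are the complex-conjugate pair z = (-b +/- i sqrt(-D)) / (2a) = 0.0844 +/- 1.1148i.
For a conjugate pair |z|^2 = z * conj(z) = (product of roots) = c/a = 1/(0.8) = 1.25, so |z| = sqrt(1.25) = 1.118 for both roots.
Moduli of all roots: 1.1180, 1.1180.
All moduli strictly greater than 1? Yes.
Verdict: Stationary.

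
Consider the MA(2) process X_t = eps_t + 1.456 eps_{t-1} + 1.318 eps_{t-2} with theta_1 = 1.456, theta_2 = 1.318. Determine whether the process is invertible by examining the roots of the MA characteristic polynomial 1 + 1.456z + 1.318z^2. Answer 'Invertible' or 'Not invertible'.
\text{Not invertible}

The MA(q) characteristic polynomial is P(z) = 1 + 1.456z + 1.318z^2.
Invertibility requires all roots to lie outside the unit circle, i.e. |z| > 1 for every root.
Set 1 + (1.456) z + (1.318) z^2 = 0, i.e. a z^2 + b z + c = 0 with a = 1.318, b = 1.456, c = 1.
Discriminant D = b^2 - 4ac = (1.456)^2 - 4*(1.318)*1 = 2.119936 - (5.272) = -3.152064.
D < 0, so the roots are the complex-conjugate pair z = (-b +/- i sqrt(-D)) / (2a) = -0.5524 +/- 0.6735i.
For a conjugate pair |z|^2 = z * conj(z) = (product of roots) = c/a = 1/(1.318) = 0.758725, so |z| = sqrt(0.758725) = 0.871 for both roots.
Moduli of all roots: 0.8710, 0.8710.
All moduli strictly greater than 1? No.
Verdict: Not invertible.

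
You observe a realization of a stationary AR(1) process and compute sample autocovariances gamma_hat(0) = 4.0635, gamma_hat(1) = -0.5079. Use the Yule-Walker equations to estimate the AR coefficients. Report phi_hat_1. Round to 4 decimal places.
\hat\phi_{1} = -0.1250

The Yule-Walker equations for an AR(p) process read, in matrix form,
  Gamma_p phi = r_p,   with   (Gamma_p)_{ij} = gamma(|i - j|),
                       (r_p)_i = gamma(i),   i,j = 1..p.
Substitute the sample gammas (Toeplitz matrix and right-hand side of size 1):
  Gamma_p = [[4.0635]]
  r_p     = [-0.5079]
With p = 1 this is the single equation gamma(0) phi_1 = gamma(1):
  phi_hat_1 = gamma(1) / gamma(0) = -0.5079 / 4.0635 = -0.1250.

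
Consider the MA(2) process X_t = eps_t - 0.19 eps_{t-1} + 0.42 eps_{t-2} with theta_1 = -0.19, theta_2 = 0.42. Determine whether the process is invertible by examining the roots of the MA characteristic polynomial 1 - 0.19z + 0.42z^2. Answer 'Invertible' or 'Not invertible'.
\text{Invertible}

The MA(q) characteristic polynomial is P(z) = 1 - 0.19z + 0.42z^2.
Invertibility requires all roots to lie outside the unit circle, i.e. |z| > 1 for every root.
Set 1 + (-0.19) z + (0.42) z^2 = 0, i.e. a z^2 + b z + c = 0 with a = 0.42, b = -0.19, c = 1.
Discriminant D = b^2 - 4ac = (-0.19)^2 - 4*(0.42)*1 = 0.0361 - (1.68) = -1.6439.
D < 0, so the roots are the complex-conjugate pair z = (-b +/- i sqrt(-D)) / (2a) = 0.2262 +/- 1.5264i.
For a conjugate pair |z|^2 = z * conj(z) = (product of roots) = c/a = 1/(0.42) = 2.380952, so |z| = sqrt(2.380952) = 1.543 for both roots.
Moduli of all roots: 1.5430, 1.5430.
All moduli strictly greater than 1? Yes.
Verdict: Invertible.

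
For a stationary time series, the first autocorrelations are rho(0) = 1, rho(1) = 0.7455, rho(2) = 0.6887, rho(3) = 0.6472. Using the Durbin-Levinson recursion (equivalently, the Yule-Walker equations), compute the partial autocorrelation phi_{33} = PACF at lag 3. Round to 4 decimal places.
\phi_{33} = 0.1591

The PACF at lag k is phi_{kk}, the last component of the solution
to the Yule-Walker system G_k phi = r_k where
  (G_k)_{ij} = rho(|i - j|), (r_k)_i = rho(i), i,j = 1..k.
Equivalently, Durbin-Levinson gives phi_{kk} iteratively:
  phi_{11} = rho(1)
  phi_{kk} = [rho(k) - sum_{j=1..k-1} phi_{k-1,j} rho(k-j)]
            / [1 - sum_{j=1..k-1} phi_{k-1,j} rho(j)],
  phi_{k,j} = phi_{k-1,j} - phi_{kk} phi_{k-1,k-j},  j = 1..k-1.
Step k = 1:
  phi_11 = rho(1) = 0.7455.
Step k = 2:
  phi_22 = [rho(2) - phi_11 rho(1)] / [1 - phi_11 rho(1)] = [0.6887 - (0.7455)(0.7455)] / [1 - (0.7455)(0.7455)]
         = 0.13292975 / 0.44422975 = 0.299236.
  Update: phi_21 = phi_11 - phi_22 phi_11 = 0.7455 - (0.299236)(0.7455) = 0.522419.
Step k = 3:
  phi_33 = [rho(3) - phi_21 rho(2) - phi_22 rho(1)] / [1 - phi_21 rho(1) - phi_22 rho(2)]
    numerator   = 0.6472 - (0.522419)(0.6887) - (0.299236)(0.7455) = 0.0643291
    denominator = 1 - (0.522419)(0.7455) - (0.299236)(0.6887) = 0.40445232
  phi_33 = 0.0643291 / 0.40445232 = 0.1591.
Therefore phi_{33} = 0.1591.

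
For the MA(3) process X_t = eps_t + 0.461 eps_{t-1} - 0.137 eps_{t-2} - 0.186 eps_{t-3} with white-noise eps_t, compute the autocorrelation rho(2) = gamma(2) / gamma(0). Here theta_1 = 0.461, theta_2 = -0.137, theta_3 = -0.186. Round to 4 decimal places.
\rho(2) = -0.1760

For an MA(q) process with theta_0 = 1, the autocovariance is
  gamma(k) = sigma^2 * sum_{i=0..q-k} theta_i * theta_{i+k},
and rho(k) = gamma(k) / gamma(0). Sigma^2 cancels.
  numerator   = (1)*(-0.137) + (0.461)*(-0.186) = -0.222746.
  denominator = (1)^2 + (0.461)^2 + (-0.137)^2 + (-0.186)^2 = 1.265886.
  rho(2) = -0.222746 / 1.265886 = -0.1760.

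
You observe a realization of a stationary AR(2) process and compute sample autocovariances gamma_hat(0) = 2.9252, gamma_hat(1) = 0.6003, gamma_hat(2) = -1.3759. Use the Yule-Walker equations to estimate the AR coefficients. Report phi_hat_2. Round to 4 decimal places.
\hat\phi_{2} = -0.5350

The Yule-Walker equations for an AR(p) process read, in matrix form,
  Gamma_p phi = r_p,   with   (Gamma_p)_{ij} = gamma(|i - j|),
                       (r_p)_i = gamma(i),   i,j = 1..p.
Substitute the sample gammas (Toeplitz matrix and right-hand side of size 2):
  Gamma_p = [[2.9252, 0.6003], [0.6003, 2.9252]]
  r_p     = [0.6003, -1.3759]
Written out:
  2.9252 phi_1 + 0.6003 phi_2 = 0.6003
  0.6003 phi_1 + 2.9252 phi_2 = -1.3759
Solve by Cramer's rule:
  det = gamma(0)^2 - gamma(1)^2 = (2.9252)^2 - (0.6003)^2 = 8.55679504 - 0.36036009 = 8.19643495
  phi_hat_1 = [gamma(1) gamma(0) - gamma(1) gamma(2)] / det = [(0.6003)(2.9252) - (0.6003)(-1.3759)] / 8.19643495 = 2.58195033 / 8.19643495 = 0.315
  phi_hat_2 = [gamma(0) gamma(2) - gamma(1)^2] / det = [(2.9252)(-1.3759) - (0.6003)^2] / 8.19643495 = -4.38514277 / 8.19643495 = -0.535
So phi_hat = [0.3150, -0.5350].
Therefore phi_hat_2 = -0.5350.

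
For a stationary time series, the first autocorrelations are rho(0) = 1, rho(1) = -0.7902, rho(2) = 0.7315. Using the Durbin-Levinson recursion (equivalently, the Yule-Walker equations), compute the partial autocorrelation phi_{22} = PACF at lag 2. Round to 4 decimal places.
\phi_{22} = 0.2851

The PACF at lag k is phi_{kk}, the last component of the solution
to the Yule-Walker system G_k phi = r_k where
  (G_k)_{ij} = rho(|i - j|), (r_k)_i = rho(i), i,j = 1..k.
Equivalently, Durbin-Levinson gives phi_{kk} iteratively:
  phi_{11} = rho(1)
  phi_{kk} = [rho(k) - sum_{j=1..k-1} phi_{k-1,j} rho(k-j)]
            / [1 - sum_{j=1..k-1} phi_{k-1,j} rho(j)],
  phi_{k,j} = phi_{k-1,j} - phi_{kk} phi_{k-1,k-j},  j = 1..k-1.
Step k = 1:
  phi_11 = rho(1) = -0.7902.
Step k = 2:
  phi_22 = [rho(2) - phi_11 rho(1)] / [1 - phi_11 rho(1)] = [0.7315 - (-0.7902)(-0.7902)] / [1 - (-0.7902)(-0.7902)]
         = 0.10708396 / 0.37558396 = 0.2851.
Therefore phi_{22} = 0.2851.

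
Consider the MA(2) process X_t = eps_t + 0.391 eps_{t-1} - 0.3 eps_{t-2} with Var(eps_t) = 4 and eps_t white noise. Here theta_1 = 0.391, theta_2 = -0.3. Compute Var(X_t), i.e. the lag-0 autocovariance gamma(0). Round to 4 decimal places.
\gamma(0) = 4.9715

For an MA(q) process X_t = eps_t + sum_i theta_i eps_{t-i} with
Var(eps_t) = sigma^2, the variance is
  gamma(0) = sigma^2 * (1 + sum_i theta_i^2).
  sum_i theta_i^2 = (0.391)^2 + (-0.3)^2 = 0.152881 + 0.09 = 0.242881.
  gamma(0) = 4 * (1 + 0.242881) = 4 * 1.242881 = 4.971524, which rounds to 4.9715.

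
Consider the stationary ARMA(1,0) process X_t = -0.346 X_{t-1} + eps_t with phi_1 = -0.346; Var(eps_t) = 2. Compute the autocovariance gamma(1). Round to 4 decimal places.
\gamma(1) = -0.7861

Multiply the model equation by X_{t-k} and take expectations. With theta_0 = psi_0 = 1 and psi_j the MA(infinity) weights, this gives
  gamma(k) - sum_i phi_i gamma(k-i) = c_k,
  c_k = sigma^2 * sum_{j=k..q} theta_j psi_{j-k}   (c_k = 0 for k > q),
using gamma(-m) = gamma(m).
Pure AR (q = 0): c_0 = sigma^2 = 2, c_k = 0 for k >= 1.
Equations for k = 0 and k = 1 (AR order 1):
  gamma(0) = phi_1 gamma(1) + c_0
  gamma(1) = phi_1 gamma(0) + c_1
Substituting the second into the first: gamma(0) (1 - phi_1^2) = c_0 + phi_1 c_1, so
  gamma(0) = c_0 / (1 - phi_1^2) = 2 / (1 - (-0.346)^2) = 2 / 0.880284 = 2.271994.
  gamma(1) = phi_1 gamma(0) = (-0.346)(2.271994) = -0.78611.
Therefore gamma(1) = -0.7861 (to 4 decimal places).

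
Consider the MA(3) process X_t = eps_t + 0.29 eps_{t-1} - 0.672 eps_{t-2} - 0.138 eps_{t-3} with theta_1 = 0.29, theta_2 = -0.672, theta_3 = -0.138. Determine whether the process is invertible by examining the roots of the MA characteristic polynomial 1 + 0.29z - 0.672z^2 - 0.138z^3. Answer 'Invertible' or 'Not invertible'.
\text{Invertible}

The MA(q) characteristic polynomial is P(z) = 1 + 0.29z - 0.672z^2 - 0.138z^3.
Invertibility requires all roots to lie outside the unit circle, i.e. |z| > 1 for every root.
Degree 3: look for a simple real root z0 first, then factor out (1 - z/z0) and solve the remaining quadratic.
Testing z0 = -5: P(-5) = 1 + (0.29)(-5) + (-0.672)(-5)^2 + (-0.138)(-5)^3
  = 1 + (-1.45) + (-16.8) + (17.25) = 0.  So z_0 = -5 is a root, |z_0| = 5.
Divide out the factor (1 + 0.2 z) = (1 - z/z0) (since 1/z0 = -0.2):
  P(z) = (1 + 0.2 z)(1 + (0.09) z + (-0.69) z^2)
  [check: z-coef 0.09 - (-0.2) = 0.29; z^2-coef -0.69 - (-0.2)(0.09) = -0.672; z^3-coef -(-0.2)(-0.69) = -0.138.]
Remaining roots from the quadratic factor 1 + (0.09) z + (-0.69) z^2:
  Set 1 + (0.09) z + (-0.69) z^2 = 0, i.e. a z^2 + b z + c = 0 with a = -0.69, b = 0.09, c = 1.
  Discriminant D = b^2 - 4ac = (0.09)^2 - 4*(-0.69)*1 = 0.0081 - (-2.76) = 2.7681.
  D >= 0, so the roots are real: z = (-b +/- sqrt(D)) / (2a) = (-0.09 +/- 1.663761) / (-1.38).
    z_1 = (-0.09 + 1.663761) / (-1.38) = -1.1404,   |z_1| = 1.1404.
    z_2 = (-0.09 - 1.663761) / (-1.38) = 1.2708,   |z_2| = 1.2708.
Moduli of all roots: 5.0000, 1.1404, 1.2708.
All moduli strictly greater than 1? Yes.
Verdict: Invertible.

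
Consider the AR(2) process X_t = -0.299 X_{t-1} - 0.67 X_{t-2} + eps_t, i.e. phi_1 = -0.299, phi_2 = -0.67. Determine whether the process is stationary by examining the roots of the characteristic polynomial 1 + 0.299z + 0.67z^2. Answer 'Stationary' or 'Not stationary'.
\text{Stationary}

The AR(p) characteristic polynomial is P(z) = 1 + 0.299z + 0.67z^2.
Stationarity requires all roots to lie outside the unit circle, i.e. |z| > 1 for every root.
Set 1 + (0.299) z + (0.67) z^2 = 0, i.e. a z^2 + b z + c = 0 with a = 0.67, b = 0.299, c = 1.
Discriminant D = b^2 - 4ac = (0.299)^2 - 4*(0.67)*1 = 0.089401 - (2.68) = -2.590599.
D < 0, so the roots are the complex-conjugate pair z = (-b +/- i sqrt(-D)) / (2a) = -0.2231 +/- 1.2011i.
For a conjugate pair |z|^2 = z * conj(z) = (product of roots) = c/a = 1/(0.67) = 1.492537, so |z| = sqrt(1.492537) = 1.2217 for both roots.
Moduli of all roots: 1.2217, 1.2217.
All moduli strictly greater than 1? Yes.
Verdict: Stationary.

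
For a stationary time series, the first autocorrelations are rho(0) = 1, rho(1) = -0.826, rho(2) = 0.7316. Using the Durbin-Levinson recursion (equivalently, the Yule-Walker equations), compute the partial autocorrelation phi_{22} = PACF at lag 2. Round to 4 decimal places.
\phi_{22} = 0.1552

The PACF at lag k is phi_{kk}, the last component of the solution
to the Yule-Walker system G_k phi = r_k where
  (G_k)_{ij} = rho(|i - j|), (r_k)_i = rho(i), i,j = 1..k.
Equivalently, Durbin-Levinson gives phi_{kk} iteratively:
  phi_{11} = rho(1)
  phi_{kk} = [rho(k) - sum_{j=1..k-1} phi_{k-1,j} rho(k-j)]
            / [1 - sum_{j=1..k-1} phi_{k-1,j} rho(j)],
  phi_{k,j} = phi_{k-1,j} - phi_{kk} phi_{k-1,k-j},  j = 1..k-1.
Step k = 1:
  phi_11 = rho(1) = -0.826.
Step k = 2:
  phi_22 = [rho(2) - phi_11 rho(1)] / [1 - phi_11 rho(1)] = [0.7316 - (-0.826)(-0.826)] / [1 - (-0.826)(-0.826)]
         = 0.049324 / 0.317724 = 0.1552.
Therefore phi_{22} = 0.1552.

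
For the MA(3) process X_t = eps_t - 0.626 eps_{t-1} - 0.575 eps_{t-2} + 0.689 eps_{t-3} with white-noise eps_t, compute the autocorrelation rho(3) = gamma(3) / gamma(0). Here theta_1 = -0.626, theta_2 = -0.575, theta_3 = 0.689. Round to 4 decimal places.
\rho(3) = 0.3136

For an MA(q) process with theta_0 = 1, the autocovariance is
  gamma(k) = sigma^2 * sum_{i=0..q-k} theta_i * theta_{i+k},
and rho(k) = gamma(k) / gamma(0). Sigma^2 cancels.
  numerator   = (1)*(0.689) = 0.689.
  denominator = (1)^2 + (-0.626)^2 + (-0.575)^2 + (0.689)^2 = 2.197222.
  rho(3) = 0.689 / 2.197222 = 0.3136.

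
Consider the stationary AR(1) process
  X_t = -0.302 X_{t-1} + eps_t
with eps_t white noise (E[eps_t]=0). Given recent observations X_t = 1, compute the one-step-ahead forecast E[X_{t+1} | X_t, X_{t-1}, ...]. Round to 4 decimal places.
E[X_{t+1} \mid \mathcal F_t] = -0.3020

For an AR(p) model X_t = c + sum_i phi_i X_{t-i} + eps_t, the
one-step-ahead conditional mean is
  E[X_{t+1} | X_t, ...] = c + sum_i phi_i X_{t+1-i}.
Substitute known values:
  E[X_{t+1} | ...] = (-0.302) * (1)
                   = -0.3020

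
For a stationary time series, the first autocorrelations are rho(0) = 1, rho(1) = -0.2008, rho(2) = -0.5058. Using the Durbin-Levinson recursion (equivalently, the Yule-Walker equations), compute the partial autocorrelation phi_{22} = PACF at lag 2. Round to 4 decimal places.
\phi_{22} = -0.5691

The PACF at lag k is phi_{kk}, the last component of the solution
to the Yule-Walker system G_k phi = r_k where
  (G_k)_{ij} = rho(|i - j|), (r_k)_i = rho(i), i,j = 1..k.
Equivalently, Durbin-Levinson gives phi_{kk} iteratively:
  phi_{11} = rho(1)
  phi_{kk} = [rho(k) - sum_{j=1..k-1} phi_{k-1,j} rho(k-j)]
            / [1 - sum_{j=1..k-1} phi_{k-1,j} rho(j)],
  phi_{k,j} = phi_{k-1,j} - phi_{kk} phi_{k-1,k-j},  j = 1..k-1.
Step k = 1:
  phi_11 = rho(1) = -0.2008.
Step k = 2:
  phi_22 = [rho(2) - phi_11 rho(1)] / [1 - phi_11 rho(1)] = [-0.5058 - (-0.2008)(-0.2008)] / [1 - (-0.2008)(-0.2008)]
         = -0.54612064 / 0.95967936 = -0.5691.
Therefore phi_{22} = -0.5691.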